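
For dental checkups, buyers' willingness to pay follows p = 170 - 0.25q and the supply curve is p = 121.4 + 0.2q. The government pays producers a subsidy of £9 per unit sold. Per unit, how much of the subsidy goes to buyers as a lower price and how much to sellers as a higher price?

Buyers gain £5 per unit; sellers gain £4 per unit

Pre-subsidy: 170 - 0.25q = 121.4 + 0.2q gives q* = 108 and p* = 143.
With the subsidy, sellers receive ps = pb + 9 for each unit, where pb is the price buyers pay.
On the curves, pb = 170 - 0.25q and ps = 121.4 + 0.2q; the wedge ps − pb = 9 gives 121.4 + 0.2q − (170 - 0.25q) = 9, so q' = 128.
Then pb = 170 − 0.25·128 = 138 and ps = 121.4 + 0.2·128 = 147.
Buyers' price falls by p* − pb = 143 − 138 = 5; sellers' price rises by ps − p* = 147 − 143 = 4.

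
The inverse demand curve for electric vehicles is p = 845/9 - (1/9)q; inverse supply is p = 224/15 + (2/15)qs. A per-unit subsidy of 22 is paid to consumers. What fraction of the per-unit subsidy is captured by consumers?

Consumer share = 5/11

Pre-subsidy: 845/9 - (1/9)q = 224/15 + (2/15)q gives q* = 323 and p* = 58.
With the rebate, buyers effectively pay pb = ps − 22, where ps is the price sellers receive.
On the curves, pb = 845/9 - (1/9)q and ps = 224/15 + (2/15)q; the wedge ps − pb = 22 gives 224/15 + (2/15)q − (845/9 - (1/9)q) = 22, so q' = 413.
Then pb = 845/9 − (1/9)·413 = 48 and ps = 224/15 + (2/15)·413 = 70.
Buyers' price falls by p* − pb = 58 − 48 = 10; sellers' price rises by ps − p* = 70 − 58 = 12.
So consumers capture 10/22 = 5/11 of each unit of subsidy.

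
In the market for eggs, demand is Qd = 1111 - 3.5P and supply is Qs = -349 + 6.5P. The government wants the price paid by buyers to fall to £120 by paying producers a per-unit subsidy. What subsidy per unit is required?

At a buyer price of 120, quantity demanded is 1111 − 3.5·120 = 691.
Sellers supply 691 only when they receive Ps with -349 + 6.5·Ps = 691, i.e. Ps = 160.
s = Ps − Pb = 160 − 120 = 40.

Required subsidy s = £40 per unit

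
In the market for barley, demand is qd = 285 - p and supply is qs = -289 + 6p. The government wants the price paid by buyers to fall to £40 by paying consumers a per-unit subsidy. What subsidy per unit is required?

Required subsidy s = £49 per unit

At a buyer price of 40, quantity demanded is 285 − 1·40 = 245.
Sellers supply 245 only when they receive ps with -289 + 6·ps = 245, i.e. ps = 89.
s = ps − pb = 89 − 40 = 49.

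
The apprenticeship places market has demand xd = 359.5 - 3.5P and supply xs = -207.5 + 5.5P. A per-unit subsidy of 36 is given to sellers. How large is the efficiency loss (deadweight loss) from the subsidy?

Deadweight loss = 1386

Pre-subsidy: 359.5 - 3.5P = -207.5 + 5.5P gives P* = 63, x* = 139.
With the subsidy, sellers receive Ps = Pb + 36 for each unit, where Pb is the price buyers pay.
Supply in terms of Pb becomes xs = -207.5 + 5.5(Pb + 36) = -9.5 + 5.5Pb. Setting this equal to demand: 359.5 - 3.5Pb = -9.5 + 5.5Pb, so Pb = 41.
Sellers receive Ps = 41 + 36 = 77; x' = 359.5 − 3.5·41 = 216.
The subsidy expands output by 216 − 139 = 77 past the efficient level; on those units the gap between marginal cost and willingness to pay runs from 0 up to 36.
DWL = ½ × 36 × 77 = 1386.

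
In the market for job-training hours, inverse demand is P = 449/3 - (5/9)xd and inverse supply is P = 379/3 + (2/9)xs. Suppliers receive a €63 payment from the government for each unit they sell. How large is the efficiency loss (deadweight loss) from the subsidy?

Pre-subsidy: 449/3 - (5/9)x = 379/3 + (2/9)x gives x* = 30 and P* = 133.
With the subsidy, sellers receive Ps = Pb + 63 for each unit, where Pb is the price buyers pay.
On the curves, Pb = 449/3 - (5/9)x and Ps = 379/3 + (2/9)x; the wedge Ps − Pb = 63 gives 379/3 + (2/9)x − (449/3 - (5/9)x) = 63, so x' = 111.
Then Pb = 449/3 − (5/9)·111 = 88 and Ps = 379/3 + (2/9)·111 = 151.
The subsidy expands output by 111 − 30 = 81 past the efficient level; on those units the gap between marginal cost and willingness to pay runs from 0 up to 63.
DWL = ½ × 63 × 81 = 2551.5.

Deadweight loss = €2551.5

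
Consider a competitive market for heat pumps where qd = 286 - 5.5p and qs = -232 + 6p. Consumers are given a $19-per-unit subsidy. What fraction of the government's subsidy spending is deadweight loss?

DWL / government spending = 57/194

Pre-subsidy: 286 - 5.5p = -232 + 6p gives p* = 1036/23, q* = 880/23.
With the rebate, buyers effectively pay pb = ps − 19, where ps is the price sellers receive.
Demand in terms of ps becomes qd = 286 − 5.5(ps − 19) = 390.5 - 5.5ps. Setting this equal to supply: 390.5 - 5.5ps = -232 + 6ps, so ps = 1245/23.
Buyers pay pb = 1245/23 − 19 = 808/23; q' = -232 + 6·(1245/23) = 2134/23.
ΔCS = ½(880/23 + 2134/23)(1036/23 − 808/23) = 343596/529; ΔPS = ½(880/23 + 2134/23)(1245/23 − 1036/23) = 314963/529.
Government spending = 19 × 2134/23 = 40546/23.
DWL = ½ × 19 × (2134/23 − 880/23) = 11913/23; fraction = (11913/23) / (40546/23) = 57/194.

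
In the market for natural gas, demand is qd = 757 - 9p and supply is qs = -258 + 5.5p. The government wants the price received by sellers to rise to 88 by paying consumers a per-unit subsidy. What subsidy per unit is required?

At a seller price of 88, quantity supplied is -258 + 5.5·88 = 226.
Buyers absorb 226 only when they pay pb with 757 − 9·pb = 226, i.e. pb = 59.
s = ps − pb = 88 − 59 = 29.

Required subsidy s = 29 per unit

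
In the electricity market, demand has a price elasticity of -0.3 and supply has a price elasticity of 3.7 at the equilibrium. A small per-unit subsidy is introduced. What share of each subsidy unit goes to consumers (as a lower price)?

For a small subsidy around the equilibrium, the benefit split depends on the relative slopes, which at a point are proportional to the elasticities.
Buyer share = εs/(εs + |εd|) = 3.7/(3.7 + 0.3) = 0.925; seller share = |εd|/(εs + |εd|) = 0.075.

Consumer share = 0.925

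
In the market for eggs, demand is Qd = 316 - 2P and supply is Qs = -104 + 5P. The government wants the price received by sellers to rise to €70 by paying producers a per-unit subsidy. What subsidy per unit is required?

Required subsidy s = €35 per unit

At a seller price of 70, quantity supplied is -104 + 5·70 = 246.
Buyers absorb 246 only when they pay Pb with 316 − 2·Pb = 246, i.e. Pb = 35.
s = Ps − Pb = 70 − 35 = 35.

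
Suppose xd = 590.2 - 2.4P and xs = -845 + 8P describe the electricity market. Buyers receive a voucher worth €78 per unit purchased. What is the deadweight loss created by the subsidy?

Deadweight loss = €5616

Pre-subsidy: 590.2 - 2.4P = -845 + 8P gives P* = 138, x* = 259.
With the rebate, buyers effectively pay Pb = Ps − 78, where Ps is the price sellers receive.
Demand in terms of Ps becomes xd = 590.2 − 2.4(Ps − 78) = 777.4 - 2.4Ps. Setting this equal to supply: 777.4 - 2.4Ps = -845 + 8Ps, so Ps = 156.
Buyers pay Pb = 156 − 78 = 78; x' = -845 + 8·156 = 403.
The subsidy expands output by 403 − 259 = 144 past the efficient level; on those units the gap between marginal cost and willingness to pay runs from 0 up to 78.
DWL = ½ × 78 × 144 = 5616.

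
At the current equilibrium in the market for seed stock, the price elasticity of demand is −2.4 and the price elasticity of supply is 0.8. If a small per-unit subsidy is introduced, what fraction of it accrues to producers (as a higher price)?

For a small subsidy around the equilibrium, the benefit split depends on the relative slopes, which at a point are proportional to the elasticities.
Buyer share = εs/(εs + |εd|) = 0.8/(0.8 + 2.4) = 0.25; seller share = |εd|/(εs + |εd|) = 0.75.
So producers capture 0.75 of the subsidy.

Producer share = 0.75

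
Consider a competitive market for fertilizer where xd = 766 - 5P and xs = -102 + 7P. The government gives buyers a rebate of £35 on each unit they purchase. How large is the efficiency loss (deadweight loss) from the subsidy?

Pre-subsidy: 766 - 5P = -102 + 7P gives P* = 217/3, x* = 1213/3.
With the rebate, buyers effectively pay Pb = Ps − 35, where Ps is the price sellers receive.
Demand in terms of Ps becomes xd = 766 − 5(Ps − 35) = 941 - 5Ps. Setting this equal to supply: 941 - 5Ps = -102 + 7Ps, so Ps = 1043/12.
Buyers pay Pb = 1043/12 − 35 = 623/12; x' = -102 + 7·(1043/12) = 6077/12.
The subsidy expands output by 6077/12 − 1213/3 = 1225/12 past the efficient level; on those units the gap between marginal cost and willingness to pay runs from 0 up to 35.
DWL = ½ × 35 × 1225/12 = 42875/24.

Deadweight loss = 42875/24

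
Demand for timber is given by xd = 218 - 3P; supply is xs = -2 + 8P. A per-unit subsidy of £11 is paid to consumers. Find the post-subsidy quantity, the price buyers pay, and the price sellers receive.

x' = 182; buyers pay £12; sellers receive £23

Pre-subsidy: 218 - 3P = -2 + 8P gives P* = 20, x* = 158.
With the rebate, buyers effectively pay Pb = Ps − 11, where Ps is the price sellers receive.
Demand in terms of Ps becomes xd = 218 − 3(Ps − 11) = 251 - 3Ps. Setting this equal to supply: 251 - 3Ps = -2 + 8Ps, so Ps = 23.
Buyers pay Pb = 23 − 11 = 12; x' = -2 + 8·23 = 182.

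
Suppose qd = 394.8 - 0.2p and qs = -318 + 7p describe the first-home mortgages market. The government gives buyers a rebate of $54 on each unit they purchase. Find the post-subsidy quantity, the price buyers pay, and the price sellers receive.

q' = 385.5; buyers pay $46.5; sellers receive $100.5

Pre-subsidy: 394.8 - 0.2p = -318 + 7p gives p* = 99, q* = 375.
With the rebate, buyers effectively pay pb = ps − 54, where ps is the price sellers receive.
Demand in terms of ps becomes qd = 394.8 − 0.2(ps − 54) = 405.6 - 0.2ps. Setting this equal to supply: 405.6 - 0.2ps = -318 + 7ps, so ps = 100.5.
Buyers pay pb = 100.5 − 54 = 46.5; q' = -318 + 7·100.5 = 385.5.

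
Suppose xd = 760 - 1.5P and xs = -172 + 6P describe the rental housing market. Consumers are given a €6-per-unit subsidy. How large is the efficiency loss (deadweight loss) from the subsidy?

Pre-subsidy: 760 - 1.5P = -172 + 6P gives P* = 1864/15, x* = 573.6.
With the rebate, buyers effectively pay Pb = Ps − 6, where Ps is the price sellers receive.
Demand in terms of Ps becomes xd = 760 − 1.5(Ps − 6) = 769 - 1.5Ps. Setting this equal to supply: 769 - 1.5Ps = -172 + 6Ps, so Ps = 1882/15.
Buyers pay Pb = 1882/15 − 6 = 1792/15; x' = -172 + 6·(1882/15) = 580.8.
The subsidy expands output by 580.8 − 573.6 = 7.2 past the efficient level; on those units the gap between marginal cost and willingness to pay runs from 0 up to 6.
DWL = ½ × 6 × 7.2 = 21.6.

Deadweight loss = €21.6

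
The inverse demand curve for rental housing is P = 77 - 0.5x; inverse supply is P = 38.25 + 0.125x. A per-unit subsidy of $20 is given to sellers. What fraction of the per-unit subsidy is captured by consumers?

Consumer share = 0.8

Pre-subsidy: 77 - 0.5x = 38.25 + 0.125x gives x* = 62 and P* = 46.
With the subsidy, sellers receive Ps = Pb + 20 for each unit, where Pb is the price buyers pay.
On the curves, Pb = 77 - 0.5x and Ps = 38.25 + 0.125x; the wedge Ps − Pb = 20 gives 38.25 + 0.125x − (77 - 0.5x) = 20, so x' = 94.
Then Pb = 77 − 0.5·94 = 30 and Ps = 38.25 + 0.125·94 = 50.
Buyers' price falls by P* − Pb = 46 − 30 = 16; sellers' price rises by Ps − P* = 50 − 46 = 4.
So consumers capture 16/20 = 0.8 of each unit of subsidy.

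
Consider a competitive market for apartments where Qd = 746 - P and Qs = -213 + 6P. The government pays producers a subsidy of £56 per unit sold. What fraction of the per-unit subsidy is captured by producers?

Producer share = 1/7

Pre-subsidy: 746 - P = -213 + 6P gives P* = 137, Q* = 609.
With the subsidy, sellers receive Ps = Pb + 56 for each unit, where Pb is the price buyers pay.
Supply in terms of Pb becomes Qs = -213 + 6(Pb + 56) = 123 + 6Pb. Setting this equal to demand: 746 - Pb = 123 + 6Pb, so Pb = 89.
Sellers receive Ps = 89 + 56 = 145; Q' = 746 − 1·89 = 657.
Buyers' price falls by P* − Pb = 137 − 89 = 48; sellers' price rises by Ps − P* = 145 − 137 = 8.
So producers capture 8/56 = 1/7 of each unit of subsidy.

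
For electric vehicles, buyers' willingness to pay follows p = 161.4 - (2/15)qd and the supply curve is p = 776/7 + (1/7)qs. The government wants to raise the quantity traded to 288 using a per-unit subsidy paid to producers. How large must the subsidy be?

At q = 288, from the demand curve buyers pay pb = 161.4 − (2/15)·288 = 123; from the supply curve sellers need ps = 776/7 + (1/7)·288 = 152.
The subsidy must fill the gap: s = ps − pb = 152 − 123 = 29.

Required subsidy s = 29 per unit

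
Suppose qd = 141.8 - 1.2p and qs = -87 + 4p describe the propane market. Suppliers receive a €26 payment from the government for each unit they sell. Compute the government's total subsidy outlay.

Government cost = €2938

Pre-subsidy: 141.8 - 1.2p = -87 + 4p gives p* = 44, q* = 89.
With the subsidy, sellers receive ps = pb + 26 for each unit, where pb is the price buyers pay.
Supply in terms of pb becomes qs = -87 + 4(pb + 26) = 17 + 4pb. Setting this equal to demand: 141.8 - 1.2pb = 17 + 4pb, so pb = 24.
Sellers receive ps = 24 + 26 = 50; q' = 141.8 − 1.2·24 = 113.
Government outlay = subsidy × quantity = 26 × 113 = 2938.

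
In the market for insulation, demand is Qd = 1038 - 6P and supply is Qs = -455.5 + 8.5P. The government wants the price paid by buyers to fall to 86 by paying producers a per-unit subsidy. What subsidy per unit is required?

Required subsidy s = 29 per unit

At a buyer price of 86, quantity demanded is 1038 − 6·86 = 522.
Sellers supply 522 only when they receive Ps with -455.5 + 8.5·Ps = 522, i.e. Ps = 115.
s = Ps − Pb = 115 − 86 = 29.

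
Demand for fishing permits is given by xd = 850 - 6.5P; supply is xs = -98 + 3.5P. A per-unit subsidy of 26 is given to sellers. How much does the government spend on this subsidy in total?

Pre-subsidy: 850 - 6.5P = -98 + 3.5P gives P* = 94.8, x* = 233.8.
With the subsidy, sellers receive Ps = Pb + 26 for each unit, where Pb is the price buyers pay.
Supply in terms of Pb becomes xs = -98 + 3.5(Pb + 26) = -7 + 3.5Pb. Setting this equal to demand: 850 - 6.5Pb = -7 + 3.5Pb, so Pb = 85.7.
Sellers receive Ps = 85.7 + 26 = 111.7; x' = 850 − 6.5·85.7 = 292.95.
Government outlay = subsidy × quantity = 26 × 292.95 = 7616.7.

Government cost = 7616.7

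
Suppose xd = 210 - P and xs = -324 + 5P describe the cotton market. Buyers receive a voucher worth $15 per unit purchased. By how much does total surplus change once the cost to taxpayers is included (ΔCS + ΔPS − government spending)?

Pre-subsidy: 210 - P = -324 + 5P gives P* = 89, x* = 121.
With the rebate, buyers effectively pay Pb = Ps − 15, where Ps is the price sellers receive.
Demand in terms of Ps becomes xd = 210 − 1(Ps − 15) = 225 - Ps. Setting this equal to supply: 225 - Ps = -324 + 5Ps, so Ps = 91.5.
Buyers pay Pb = 91.5 − 15 = 76.5; x' = -324 + 5·91.5 = 133.5.
ΔCS = ½(121 + 133.5)(89 − 76.5) = 1590.625; ΔPS = ½(121 + 133.5)(91.5 − 89) = 318.125.
Government spending = 15 × 133.5 = 2002.5.
Net change = 1590.625 + 318.125 − 2002.5 = -93.75. The loss equals the DWL triangle ½·15·12.5.

Net change in total surplus = -$93.75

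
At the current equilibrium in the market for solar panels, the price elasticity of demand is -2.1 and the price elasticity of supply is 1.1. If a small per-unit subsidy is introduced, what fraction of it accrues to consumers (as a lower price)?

For a small subsidy around the equilibrium, the benefit split depends on the relative slopes, which at a point are proportional to the elasticities.
Buyer share = εs/(εs + |εd|) = 1.1/(1.1 + 2.1) = 0.34375; seller share = |εd|/(εs + |εd|) = 0.65625.

Consumer share = 0.34375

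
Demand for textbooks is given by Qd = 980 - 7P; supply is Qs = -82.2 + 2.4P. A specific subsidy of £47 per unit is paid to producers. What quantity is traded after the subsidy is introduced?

Pre-subsidy: 980 - 7P = -82.2 + 2.4P gives P* = 113, Q* = 189.
With the subsidy, sellers receive Ps = Pb + 47 for each unit, where Pb is the price buyers pay.
Supply in terms of Pb becomes Qs = -82.2 + 2.4(Pb + 47) = 30.6 + 2.4Pb. Setting this equal to demand: 980 - 7Pb = 30.6 + 2.4Pb, so Pb = 101.
Sellers receive Ps = 101 + 47 = 148; Q' = 980 − 7·101 = 273.

Q' = 273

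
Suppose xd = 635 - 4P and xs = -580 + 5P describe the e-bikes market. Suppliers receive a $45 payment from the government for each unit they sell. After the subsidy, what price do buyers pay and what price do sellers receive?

Pre-subsidy: 635 - 4P = -580 + 5P gives P* = 135, x* = 95.
With the subsidy, sellers receive Ps = Pb + 45 for each unit, where Pb is the price buyers pay.
Supply in terms of Pb becomes xs = -580 + 5(Pb + 45) = -355 + 5Pb. Setting this equal to demand: 635 - 4Pb = -355 + 5Pb, so Pb = 110.
Sellers receive Ps = 110 + 45 = 155; x' = 635 − 4·110 = 195.

Buyers pay $110; sellers receive $155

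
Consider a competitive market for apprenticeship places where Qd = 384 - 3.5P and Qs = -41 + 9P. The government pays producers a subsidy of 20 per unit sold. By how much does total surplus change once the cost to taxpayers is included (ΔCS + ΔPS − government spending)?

Pre-subsidy: 384 - 3.5P = -41 + 9P gives P* = 34, Q* = 265.
With the subsidy, sellers receive Ps = Pb + 20 for each unit, where Pb is the price buyers pay.
Supply in terms of Pb becomes Qs = -41 + 9(Pb + 20) = 139 + 9Pb. Setting this equal to demand: 384 - 3.5Pb = 139 + 9Pb, so Pb = 19.6.
Sellers receive Ps = 19.6 + 20 = 39.6; Q' = 384 − 3.5·19.6 = 315.4.
ΔCS = ½(265 + 315.4)(34 − 19.6) = 4178.88; ΔPS = ½(265 + 315.4)(39.6 − 34) = 1625.12.
Government spending = 20 × 315.4 = 6308.
Net change = 4178.88 + 1625.12 − 6308 = -504. The loss equals the DWL triangle ½·20·50.4.

Net change in total surplus = -504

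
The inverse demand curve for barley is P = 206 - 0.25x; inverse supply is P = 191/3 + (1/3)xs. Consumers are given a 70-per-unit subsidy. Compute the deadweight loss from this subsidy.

Deadweight loss = 4200

Pre-subsidy: 206 - 0.25x = 191/3 + (1/3)x gives x* = 244 and P* = 145.
With the rebate, buyers effectively pay Pb = Ps − 70, where Ps is the price sellers receive.
On the curves, Pb = 206 - 0.25x and Ps = 191/3 + (1/3)x; the wedge Ps − Pb = 70 gives 191/3 + (1/3)x − (206 - 0.25x) = 70, so x' = 364.
Then Pb = 206 − 0.25·364 = 115 and Ps = 191/3 + (1/3)·364 = 185.
The subsidy expands output by 364 − 244 = 120 past the efficient level; on those units the gap between marginal cost and willingness to pay runs from 0 up to 70.
DWL = ½ × 70 × 120 = 4200.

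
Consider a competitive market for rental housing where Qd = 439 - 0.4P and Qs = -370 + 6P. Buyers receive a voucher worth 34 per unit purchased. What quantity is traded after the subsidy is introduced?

Q' = 401.1875

Pre-subsidy: 439 - 0.4P = -370 + 6P gives P* = 126.40625, Q* = 388.4375.
With the rebate, buyers effectively pay Pb = Ps − 34, where Ps is the price sellers receive.
Demand in terms of Ps becomes Qd = 439 − 0.4(Ps − 34) = 452.6 - 0.4Ps. Setting this equal to supply: 452.6 - 0.4Ps = -370 + 6Ps, so Ps = 128.53125.
Buyers pay Pb = 128.53125 − 34 = 94.53125; Q' = -370 + 6·128.53125 = 401.1875.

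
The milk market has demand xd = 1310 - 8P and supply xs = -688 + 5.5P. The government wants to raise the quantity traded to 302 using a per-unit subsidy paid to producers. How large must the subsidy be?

At x = 302, invert demand for the buyer price: Pb = (1310 − 302)/8 = 126; invert supply for the seller price: Ps = (302 − (-688))/5.5 = 180.
The subsidy must fill the gap: s = Ps − Pb = 180 − 126 = 54.

Required subsidy s = 54 per unit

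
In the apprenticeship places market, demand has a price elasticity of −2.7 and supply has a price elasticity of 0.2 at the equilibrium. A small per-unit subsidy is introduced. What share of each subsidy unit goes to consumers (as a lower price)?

Consumer share = 2/29

For a small subsidy around the equilibrium, the benefit split depends on the relative slopes, which at a point are proportional to the elasticities.
Buyer share = εs/(εs + |εd|) = 0.2/(0.2 + 2.7) = 2/29; seller share = |εd|/(εs + |εd|) = 27/29.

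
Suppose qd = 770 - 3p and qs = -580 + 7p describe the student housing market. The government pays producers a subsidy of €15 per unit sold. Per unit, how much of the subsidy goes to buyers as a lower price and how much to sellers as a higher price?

Pre-subsidy: 770 - 3p = -580 + 7p gives p* = 135, q* = 365.
With the subsidy, sellers receive ps = pb + 15 for each unit, where pb is the price buyers pay.
Supply in terms of pb becomes qs = -580 + 7(pb + 15) = -475 + 7pb. Setting this equal to demand: 770 - 3pb = -475 + 7pb, so pb = 124.5.
Sellers receive ps = 124.5 + 15 = 139.5; q' = 770 − 3·124.5 = 396.5.
Buyers' price falls by p* − pb = 135 − 124.5 = 10.5; sellers' price rises by ps − p* = 139.5 − 135 = 4.5.

Buyers gain €10.5 per unit; sellers gain €4.5 per unit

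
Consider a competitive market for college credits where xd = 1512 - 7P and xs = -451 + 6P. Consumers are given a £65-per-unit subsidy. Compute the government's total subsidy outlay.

Government cost = £43225

Pre-subsidy: 1512 - 7P = -451 + 6P gives P* = 151, x* = 455.
With the rebate, buyers effectively pay Pb = Ps − 65, where Ps is the price sellers receive.
Demand in terms of Ps becomes xd = 1512 − 7(Ps − 65) = 1967 - 7Ps. Setting this equal to supply: 1967 - 7Ps = -451 + 6Ps, so Ps = 186.
Buyers pay Pb = 186 − 65 = 121; x' = -451 + 6·186 = 665.
Government outlay = subsidy × quantity = 65 × 665 = 43225.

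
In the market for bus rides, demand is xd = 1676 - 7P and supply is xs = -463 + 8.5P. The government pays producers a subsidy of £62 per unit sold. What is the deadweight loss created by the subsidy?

Pre-subsidy: 1676 - 7P = -463 + 8.5P gives P* = 138, x* = 710.
With the subsidy, sellers receive Ps = Pb + 62 for each unit, where Pb is the price buyers pay.
Supply in terms of Pb becomes xs = -463 + 8.5(Pb + 62) = 64 + 8.5Pb. Setting this equal to demand: 1676 - 7Pb = 64 + 8.5Pb, so Pb = 104.
Sellers receive Ps = 104 + 62 = 166; x' = 1676 − 7·104 = 948.
The subsidy expands output by 948 − 710 = 238 past the efficient level; on those units the gap between marginal cost and willingness to pay runs from 0 up to 62.
DWL = ½ × 62 × 238 = 7378.

Deadweight loss = £7378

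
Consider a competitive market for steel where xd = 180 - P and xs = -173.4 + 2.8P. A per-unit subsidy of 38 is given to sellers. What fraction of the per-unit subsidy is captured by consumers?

Pre-subsidy: 180 - P = -173.4 + 2.8P gives P* = 93, x* = 87.
With the subsidy, sellers receive Ps = Pb + 38 for each unit, where Pb is the price buyers pay.
Supply in terms of Pb becomes xs = -173.4 + 2.8(Pb + 38) = -67 + 2.8Pb. Setting this equal to demand: 180 - Pb = -67 + 2.8Pb, so Pb = 65.
Sellers receive Ps = 65 + 38 = 103; x' = 180 − 1·65 = 115.
Buyers' price falls by P* − Pb = 93 − 65 = 28; sellers' price rises by Ps − P* = 103 − 93 = 10.
So consumers capture 28/38 = 14/19 of each unit of subsidy.

Consumer share = 14/19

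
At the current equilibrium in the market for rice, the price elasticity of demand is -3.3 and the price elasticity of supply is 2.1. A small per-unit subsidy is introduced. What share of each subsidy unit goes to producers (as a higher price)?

For a small subsidy around the equilibrium, the benefit split depends on the relative slopes, which at a point are proportional to the elasticities.
Buyer share = εs/(εs + |εd|) = 2.1/(2.1 + 3.3) = 7/18; seller share = |εd|/(εs + |εd|) = 11/18.
So producers capture 11/18 of the subsidy.

Producer share = 11/18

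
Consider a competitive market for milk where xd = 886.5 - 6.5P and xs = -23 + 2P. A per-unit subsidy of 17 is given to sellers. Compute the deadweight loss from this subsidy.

Pre-subsidy: 886.5 - 6.5P = -23 + 2P gives P* = 107, x* = 191.
With the subsidy, sellers receive Ps = Pb + 17 for each unit, where Pb is the price buyers pay.
Supply in terms of Pb becomes xs = -23 + 2(Pb + 17) = 11 + 2Pb. Setting this equal to demand: 886.5 - 6.5Pb = 11 + 2Pb, so Pb = 103.
Sellers receive Ps = 103 + 17 = 120; x' = 886.5 − 6.5·103 = 217.
The subsidy expands output by 217 − 191 = 26 past the efficient level; on those units the gap between marginal cost and willingness to pay runs from 0 up to 17.
DWL = ½ × 17 × 26 = 221.

Deadweight loss = 221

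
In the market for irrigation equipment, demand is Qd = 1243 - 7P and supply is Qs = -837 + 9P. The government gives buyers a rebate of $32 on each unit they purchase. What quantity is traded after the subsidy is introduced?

Pre-subsidy: 1243 - 7P = -837 + 9P gives P* = 130, Q* = 333.
With the rebate, buyers effectively pay Pb = Ps − 32, where Ps is the price sellers receive.
Demand in terms of Ps becomes Qd = 1243 − 7(Ps − 32) = 1467 - 7Ps. Setting this equal to supply: 1467 - 7Ps = -837 + 9Ps, so Ps = 144.
Buyers pay Pb = 144 − 32 = 112; Q' = -837 + 9·144 = 459.

Q' = 459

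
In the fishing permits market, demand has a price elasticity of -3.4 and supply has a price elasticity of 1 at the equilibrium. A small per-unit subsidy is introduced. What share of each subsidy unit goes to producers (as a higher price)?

For a small subsidy around the equilibrium, the benefit split depends on the relative slopes, which at a point are proportional to the elasticities.
Buyer share = εs/(εs + |εd|) = 1/(1 + 3.4) = 5/22; seller share = |εd|/(εs + |εd|) = 17/22.
So producers capture 17/22 of the subsidy.

Producer share = 17/22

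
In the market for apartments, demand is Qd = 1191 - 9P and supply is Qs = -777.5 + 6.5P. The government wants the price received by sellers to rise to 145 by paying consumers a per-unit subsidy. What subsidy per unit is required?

Required subsidy s = 31 per unit

At a seller price of 145, quantity supplied is -777.5 + 6.5·145 = 165.
Buyers absorb 165 only when they pay Pb with 1191 − 9·Pb = 165, i.e. Pb = 114.
s = Ps − Pb = 145 − 114 = 31.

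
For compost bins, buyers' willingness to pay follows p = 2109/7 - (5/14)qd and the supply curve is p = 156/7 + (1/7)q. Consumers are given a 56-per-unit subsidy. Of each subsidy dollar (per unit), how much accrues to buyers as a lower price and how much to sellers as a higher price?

Pre-subsidy: 2109/7 - (5/14)q = 156/7 + (1/7)q gives q* = 558 and p* = 102.
With the rebate, buyers effectively pay pb = ps − 56, where ps is the price sellers receive.
On the curves, pb = 2109/7 - (5/14)q and ps = 156/7 + (1/7)q; the wedge ps − pb = 56 gives 156/7 + (1/7)q − (2109/7 - (5/14)q) = 56, so q' = 670.
Then pb = 2109/7 − (5/14)·670 = 62 and ps = 156/7 + (1/7)·670 = 118.
Buyers' price falls by p* − pb = 102 − 62 = 40; sellers' price rises by ps − p* = 118 − 102 = 16.

Buyers gain 40 per unit; sellers gain 16 per unit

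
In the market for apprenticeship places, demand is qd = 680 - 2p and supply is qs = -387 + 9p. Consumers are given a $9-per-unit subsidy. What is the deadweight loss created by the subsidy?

Deadweight loss = 729/11

Pre-subsidy: 680 - 2p = -387 + 9p gives p* = 97, q* = 486.
With the rebate, buyers effectively pay pb = ps − 9, where ps is the price sellers receive.
Demand in terms of ps becomes qd = 680 − 2(ps − 9) = 698 - 2ps. Setting this equal to supply: 698 - 2ps = -387 + 9ps, so ps = 1085/11.
Buyers pay pb = 1085/11 − 9 = 986/11; q' = -387 + 9·(1085/11) = 5508/11.
The subsidy expands output by 5508/11 − 486 = 162/11 past the efficient level; on those units the gap between marginal cost and willingness to pay runs from 0 up to 9.
DWL = ½ × 9 × 162/11 = 729/11.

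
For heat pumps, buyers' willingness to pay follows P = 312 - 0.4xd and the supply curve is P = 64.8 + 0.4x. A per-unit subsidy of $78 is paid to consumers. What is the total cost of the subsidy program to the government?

Government cost = $31707

Pre-subsidy: 312 - 0.4x = 64.8 + 0.4x gives x* = 309 and P* = 188.4.
With the rebate, buyers effectively pay Pb = Ps − 78, where Ps is the price sellers receive.
On the curves, Pb = 312 - 0.4x and Ps = 64.8 + 0.4x; the wedge Ps − Pb = 78 gives 64.8 + 0.4x − (312 - 0.4x) = 78, so x' = 406.5.
Then Pb = 312 − 0.4·406.5 = 149.4 and Ps = 64.8 + 0.4·406.5 = 227.4.
Government outlay = subsidy × quantity = 78 × 406.5 = 31707.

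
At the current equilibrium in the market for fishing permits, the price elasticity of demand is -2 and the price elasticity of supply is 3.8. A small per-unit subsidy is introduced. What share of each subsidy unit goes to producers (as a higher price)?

For a small subsidy around the equilibrium, the benefit split depends on the relative slopes, which at a point are proportional to the elasticities.
Buyer share = εs/(εs + |εd|) = 3.8/(3.8 + 2) = 19/29; seller share = |εd|/(εs + |εd|) = 10/29.
So producers capture 10/29 of the subsidy.

Producer share = 10/29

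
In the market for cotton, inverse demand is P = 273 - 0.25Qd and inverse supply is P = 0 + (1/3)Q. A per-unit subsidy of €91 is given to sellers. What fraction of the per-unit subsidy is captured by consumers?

Consumer share = 3/7

Pre-subsidy: 273 - 0.25Q = 0 + (1/3)Q gives Q* = 468 and P* = 156.
With the subsidy, sellers receive Ps = Pb + 91 for each unit, where Pb is the price buyers pay.
On the curves, Pb = 273 - 0.25Q and Ps = 0 + (1/3)Q; the wedge Ps − Pb = 91 gives 0 + (1/3)Q − (273 - 0.25Q) = 91, so Q' = 624.
Then Pb = 273 − 0.25·624 = 117 and Ps = 0 + (1/3)·624 = 208.
Buyers' price falls by P* − Pb = 156 − 117 = 39; sellers' price rises by Ps − P* = 208 − 156 = 52.
So consumers capture 39/91 = 3/7 of each unit of subsidy.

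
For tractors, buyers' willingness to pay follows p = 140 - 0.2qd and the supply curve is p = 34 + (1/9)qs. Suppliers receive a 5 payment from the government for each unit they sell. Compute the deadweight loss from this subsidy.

Deadweight loss = 1125/28

Pre-subsidy: 140 - 0.2q = 34 + (1/9)q gives q* = 2385/7 and p* = 503/7.
With the subsidy, sellers receive ps = pb + 5 for each unit, where pb is the price buyers pay.
On the curves, pb = 140 - 0.2q and ps = 34 + (1/9)q; the wedge ps − pb = 5 gives 34 + (1/9)q − (140 - 0.2q) = 5, so q' = 4995/14.
Then pb = 140 − 0.2·(4995/14) = 961/14 and ps = 34 + (1/9)·(4995/14) = 1031/14.
The subsidy expands output by 4995/14 − 2385/7 = 225/14 past the efficient level; on those units the gap between marginal cost and willingness to pay runs from 0 up to 5.
DWL = ½ × 5 × 225/14 = 1125/28.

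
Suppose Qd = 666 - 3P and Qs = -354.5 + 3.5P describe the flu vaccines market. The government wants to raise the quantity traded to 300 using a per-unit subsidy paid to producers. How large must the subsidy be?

Required subsidy s = 65 per unit

At Q = 300, invert demand for the buyer price: Pb = (666 − 300)/3 = 122; invert supply for the seller price: Ps = (300 − (-354.5))/3.5 = 187.
The subsidy must fill the gap: s = Ps − Pb = 187 − 122 = 65.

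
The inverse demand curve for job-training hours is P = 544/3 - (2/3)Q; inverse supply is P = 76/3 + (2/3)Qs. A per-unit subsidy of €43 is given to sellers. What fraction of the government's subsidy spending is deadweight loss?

DWL / government spending = 43/398

Pre-subsidy: 544/3 - (2/3)Q = 76/3 + (2/3)Q gives Q* = 117 and P* = 310/3.
With the subsidy, sellers receive Ps = Pb + 43 for each unit, where Pb is the price buyers pay.
On the curves, Pb = 544/3 - (2/3)Q and Ps = 76/3 + (2/3)Q; the wedge Ps − Pb = 43 gives 76/3 + (2/3)Q − (544/3 - (2/3)Q) = 43, so Q' = 149.25.
Then Pb = 544/3 − (2/3)·149.25 = 491/6 and Ps = 76/3 + (2/3)·149.25 = 749/6.
ΔCS = ½(117 + 149.25)(310/3 − 491/6) = 2862.1875; ΔPS = ½(117 + 149.25)(749/6 − 310/3) = 2862.1875.
Government spending = 43 × 149.25 = 6417.75.
DWL = ½ × 43 × (149.25 − 117) = 693.375; fraction = 693.375 / 6417.75 = 43/398.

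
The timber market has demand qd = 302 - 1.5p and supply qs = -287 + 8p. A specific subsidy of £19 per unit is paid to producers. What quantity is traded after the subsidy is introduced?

Pre-subsidy: 302 - 1.5p = -287 + 8p gives p* = 62, q* = 209.
With the subsidy, sellers receive ps = pb + 19 for each unit, where pb is the price buyers pay.
Supply in terms of pb becomes qs = -287 + 8(pb + 19) = -135 + 8pb. Setting this equal to demand: 302 - 1.5pb = -135 + 8pb, so pb = 46.
Sellers receive ps = 46 + 19 = 65; q' = 302 − 1.5·46 = 233.

q' = 233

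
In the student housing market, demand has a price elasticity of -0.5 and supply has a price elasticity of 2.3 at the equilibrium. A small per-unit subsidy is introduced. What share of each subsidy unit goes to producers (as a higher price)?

Producer share = 5/28

For a small subsidy around the equilibrium, the benefit split depends on the relative slopes, which at a point are proportional to the elasticities.
Buyer share = εs/(εs + |εd|) = 2.3/(2.3 + 0.5) = 23/28; seller share = |εd|/(εs + |εd|) = 5/28.
So producers capture 5/28 of the subsidy.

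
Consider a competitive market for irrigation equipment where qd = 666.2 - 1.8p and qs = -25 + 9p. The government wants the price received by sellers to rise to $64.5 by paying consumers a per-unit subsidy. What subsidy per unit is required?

At a seller price of 64.5, quantity supplied is -25 + 9·64.5 = 555.5.
Buyers absorb 555.5 only when they pay pb with 666.2 − 1.8·pb = 555.5, i.e. pb = 61.5.
s = ps − pb = 64.5 − 61.5 = 3.

Required subsidy s = $3 per unit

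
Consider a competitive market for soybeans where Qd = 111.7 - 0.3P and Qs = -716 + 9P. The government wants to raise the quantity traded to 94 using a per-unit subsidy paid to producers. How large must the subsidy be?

At Q = 94, invert demand for the buyer price: Pb = (111.7 − 94)/0.3 = 59; invert supply for the seller price: Ps = (94 − (-716))/9 = 90.
The subsidy must fill the gap: s = Ps − Pb = 90 − 59 = 31.

Required subsidy s = 31 per unit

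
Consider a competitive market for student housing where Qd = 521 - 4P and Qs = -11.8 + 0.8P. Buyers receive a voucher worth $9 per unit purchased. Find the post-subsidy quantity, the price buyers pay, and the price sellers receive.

Pre-subsidy: 521 - 4P = -11.8 + 0.8P gives P* = 111, Q* = 77.
With the rebate, buyers effectively pay Pb = Ps − 9, where Ps is the price sellers receive.
Demand in terms of Ps becomes Qd = 521 − 4(Ps − 9) = 557 - 4Ps. Setting this equal to supply: 557 - 4Ps = -11.8 + 0.8Ps, so Ps = 118.5.
Buyers pay Pb = 118.5 − 9 = 109.5; Q' = -11.8 + 0.8·118.5 = 83.

Q' = 83; buyers pay $109.5; sellers receive $118.5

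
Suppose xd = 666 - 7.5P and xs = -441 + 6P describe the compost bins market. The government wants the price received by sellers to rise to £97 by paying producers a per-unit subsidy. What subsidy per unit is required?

Required subsidy s = £27 per unit

At a seller price of 97, quantity supplied is -441 + 6·97 = 141.
Buyers absorb 141 only when they pay Pb with 666 − 7.5·Pb = 141, i.e. Pb = 70.
s = Ps − Pb = 97 − 70 = 27.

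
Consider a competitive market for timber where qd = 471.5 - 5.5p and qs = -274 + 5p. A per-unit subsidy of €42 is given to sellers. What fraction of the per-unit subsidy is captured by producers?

Pre-subsidy: 471.5 - 5.5p = -274 + 5p gives p* = 71, q* = 81.
With the subsidy, sellers receive ps = pb + 42 for each unit, where pb is the price buyers pay.
Supply in terms of pb becomes qs = -274 + 5(pb + 42) = -64 + 5pb. Setting this equal to demand: 471.5 - 5.5pb = -64 + 5pb, so pb = 51.
Sellers receive ps = 51 + 42 = 93; q' = 471.5 − 5.5·51 = 191.
Buyers' price falls by p* − pb = 71 − 51 = 20; sellers' price rises by ps − p* = 93 − 71 = 22.
So producers capture 22/42 = 11/21 of each unit of subsidy.

Producer share = 11/21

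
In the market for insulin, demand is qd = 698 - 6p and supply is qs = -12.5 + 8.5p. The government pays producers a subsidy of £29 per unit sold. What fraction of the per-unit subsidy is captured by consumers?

Pre-subsidy: 698 - 6p = -12.5 + 8.5p gives p* = 49, q* = 404.
With the subsidy, sellers receive ps = pb + 29 for each unit, where pb is the price buyers pay.
Supply in terms of pb becomes qs = -12.5 + 8.5(pb + 29) = 234 + 8.5pb. Setting this equal to demand: 698 - 6pb = 234 + 8.5pb, so pb = 32.
Sellers receive ps = 32 + 29 = 61; q' = 698 − 6·32 = 506.
Buyers' price falls by p* − pb = 49 − 32 = 17; sellers' price rises by ps − p* = 61 − 49 = 12.
So consumers capture 17/29 = 17/29 of each unit of subsidy.

Consumer share = 17/29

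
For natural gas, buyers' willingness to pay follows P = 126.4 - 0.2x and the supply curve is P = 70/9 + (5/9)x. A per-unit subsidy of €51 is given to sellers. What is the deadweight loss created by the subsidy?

Pre-subsidy: 126.4 - 0.2x = 70/9 + (5/9)x gives x* = 157 and P* = 95.
With the subsidy, sellers receive Ps = Pb + 51 for each unit, where Pb is the price buyers pay.
On the curves, Pb = 126.4 - 0.2x and Ps = 70/9 + (5/9)x; the wedge Ps − Pb = 51 gives 70/9 + (5/9)x − (126.4 - 0.2x) = 51, so x' = 224.5.
Then Pb = 126.4 − 0.2·224.5 = 81.5 and Ps = 70/9 + (5/9)·224.5 = 132.5.
The subsidy expands output by 224.5 − 157 = 67.5 past the efficient level; on those units the gap between marginal cost and willingness to pay runs from 0 up to 51.
DWL = ½ × 51 × 67.5 = 1721.25.

Deadweight loss = €1721.25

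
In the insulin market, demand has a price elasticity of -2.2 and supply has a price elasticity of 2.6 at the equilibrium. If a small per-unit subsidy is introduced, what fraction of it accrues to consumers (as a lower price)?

Consumer share = 13/24

For a small subsidy around the equilibrium, the benefit split depends on the relative slopes, which at a point are proportional to the elasticities.
Buyer share = εs/(εs + |εd|) = 2.6/(2.6 + 2.2) = 13/24; seller share = |εd|/(εs + |εd|) = 11/24.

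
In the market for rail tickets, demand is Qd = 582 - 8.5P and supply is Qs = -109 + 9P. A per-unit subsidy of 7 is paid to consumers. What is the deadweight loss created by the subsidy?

Deadweight loss = 107.1

Pre-subsidy: 582 - 8.5P = -109 + 9P gives P* = 1382/35, Q* = 8623/35.
With the rebate, buyers effectively pay Pb = Ps − 7, where Ps is the price sellers receive.
Demand in terms of Ps becomes Qd = 582 − 8.5(Ps − 7) = 641.5 - 8.5Ps. Setting this equal to supply: 641.5 - 8.5Ps = -109 + 9Ps, so Ps = 1501/35.
Buyers pay Pb = 1501/35 − 7 = 1256/35; Q' = -109 + 9·(1501/35) = 9694/35.
The subsidy expands output by 9694/35 − 8623/35 = 30.6 past the efficient level; on those units the gap between marginal cost and willingness to pay runs from 0 up to 7.
DWL = ½ × 7 × 30.6 = 107.1.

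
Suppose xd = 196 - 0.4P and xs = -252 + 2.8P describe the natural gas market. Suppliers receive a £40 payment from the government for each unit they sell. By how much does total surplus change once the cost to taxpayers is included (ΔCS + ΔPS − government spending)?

Pre-subsidy: 196 - 0.4P = -252 + 2.8P gives P* = 140, x* = 140.
With the subsidy, sellers receive Ps = Pb + 40 for each unit, where Pb is the price buyers pay.
Supply in terms of Pb becomes xs = -252 + 2.8(Pb + 40) = -140 + 2.8Pb. Setting this equal to demand: 196 - 0.4Pb = -140 + 2.8Pb, so Pb = 105.
Sellers receive Ps = 105 + 40 = 145; x' = 196 − 0.4·105 = 154.
ΔCS = ½(140 + 154)(140 − 105) = 5145; ΔPS = ½(140 + 154)(145 − 140) = 735.
Government spending = 40 × 154 = 6160.
Net change = 5145 + 735 − 6160 = -280. The loss equals the DWL triangle ½·40·14.

Net change in total surplus = -£280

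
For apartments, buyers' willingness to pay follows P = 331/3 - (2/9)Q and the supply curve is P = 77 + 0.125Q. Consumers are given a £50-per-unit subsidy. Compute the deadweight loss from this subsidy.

Pre-subsidy: 331/3 - (2/9)Q = 77 + 0.125Q gives Q* = 96 and P* = 89.
With the rebate, buyers effectively pay Pb = Ps − 50, where Ps is the price sellers receive.
On the curves, Pb = 331/3 - (2/9)Q and Ps = 77 + 0.125Q; the wedge Ps − Pb = 50 gives 77 + 0.125Q − (331/3 - (2/9)Q) = 50, so Q' = 240.
Then Pb = 331/3 − (2/9)·240 = 57 and Ps = 77 + 0.125·240 = 107.
The subsidy expands output by 240 − 96 = 144 past the efficient level; on those units the gap between marginal cost and willingness to pay runs from 0 up to 50.
DWL = ½ × 50 × 144 = 3600.

Deadweight loss = £3600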